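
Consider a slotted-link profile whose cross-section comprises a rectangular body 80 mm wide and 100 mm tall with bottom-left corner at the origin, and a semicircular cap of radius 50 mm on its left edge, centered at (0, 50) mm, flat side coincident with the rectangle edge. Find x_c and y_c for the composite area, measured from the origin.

rectangular body: A = 80 × 100 = 8000.00, centroid at (40.00, 50.00).
semicircular end: A = ½π·50² = 3926.99, centroid at (-21.22, 50.00).
ΣA = 11926.99 mm², ΣAx_c = 236666.67 mm³, ΣAy_c = 596349.54 mm³.
x_c = 236666.67/11926.99 = 19.84 mm; y_c = 596349.54/11926.99 = 50.00 mm.

x_c = 19.84 mm, y_c = 50.00 mm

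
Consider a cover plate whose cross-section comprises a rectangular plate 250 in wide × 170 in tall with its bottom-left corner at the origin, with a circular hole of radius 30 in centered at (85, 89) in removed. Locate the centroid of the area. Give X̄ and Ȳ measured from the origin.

plate: A = 250 × 170 = 42500.00, centroid at (125.00, 85.00).
hole: A = −π·30² = -2827.43, centroid at (85.00, 89.00).
ΣA = 39672.57 in²
ΣAX̄ = (42500.00)(125.00) + (-2827.43)(85.00) = 5072168.16 in³
ΣAȲ = (42500.00)(85.00) + (-2827.43)(89.00) = 3360858.43 in³
X̄ = 5072168.16 / 39672.57 = 127.85 in
Ȳ = 3360858.43 / 39672.57 = 84.71 in

X̄ = 127.85 in, Ȳ = 84.71 in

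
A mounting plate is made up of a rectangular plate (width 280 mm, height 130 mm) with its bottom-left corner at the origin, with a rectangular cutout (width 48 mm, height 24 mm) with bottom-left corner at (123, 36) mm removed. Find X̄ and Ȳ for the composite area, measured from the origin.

Part | A | x̄ᵢ | ȳᵢ | A·x̄ᵢ | A·ȳᵢ
plate | 36400.00 | 140.00 | 65.00 | 5096000.00 | 2366000.00
hole | -1152.00 | 147.00 | 48.00 | -169344.00 | -55296.00
Σ | 35248.00 |  |  | 4926656.00 | 2310704.00
X̄ = 4926656.00 / 35248.00 = 139.77 mm
Ȳ = 2310704.00 / 35248.00 = 65.56 mm

X̄ = 139.77 mm, Ȳ = 65.56 mm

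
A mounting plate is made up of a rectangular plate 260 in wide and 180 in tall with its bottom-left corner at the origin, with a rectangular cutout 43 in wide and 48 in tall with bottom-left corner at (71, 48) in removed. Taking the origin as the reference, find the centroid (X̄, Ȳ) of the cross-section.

X̄ = 131.73 in, Ȳ = 90.83 in

Part | A | x̄ᵢ | ȳᵢ | A·x̄ᵢ | A·ȳᵢ
plate | 46800.00 | 130.00 | 90.00 | 6084000.00 | 4212000.00
hole | -2064.00 | 92.50 | 72.00 | -190920.00 | -148608.00
Σ | 44736.00 |  |  | 5893080.00 | 4063392.00
X̄ = 5893080.00 / 44736.00 = 131.73 in
Ȳ = 4063392.00 / 44736.00 = 90.83 in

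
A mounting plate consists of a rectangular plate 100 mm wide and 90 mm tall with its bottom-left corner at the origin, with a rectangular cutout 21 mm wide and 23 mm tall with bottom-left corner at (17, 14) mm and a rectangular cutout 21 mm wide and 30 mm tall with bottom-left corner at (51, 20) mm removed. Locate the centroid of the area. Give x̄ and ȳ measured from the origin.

x̄ = 50.46 mm, ȳ = 46.99 mm

plate: A = 100 × 90 = 9000.00, centroid at (50.00, 45.00).
hole 1: A = −(21 × 23) = -483.00, centroid at (27.50, 25.50).
hole 2: A = −(21 × 30) = -630.00, centroid at (61.50, 35.00).
ΣA = 7887.00 mm², ΣAx̄ = 397972.50 mm³, ΣAȳ = 370633.50 mm³.
x̄ = 397972.50/7887.00 = 50.46 mm; ȳ = 370633.50/7887.00 = 46.99 mm.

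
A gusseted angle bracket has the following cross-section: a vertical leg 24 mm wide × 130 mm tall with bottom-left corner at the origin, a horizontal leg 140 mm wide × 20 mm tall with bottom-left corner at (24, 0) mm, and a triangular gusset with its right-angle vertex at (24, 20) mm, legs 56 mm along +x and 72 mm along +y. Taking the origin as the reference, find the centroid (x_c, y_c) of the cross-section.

vertical leg: A = 24 × 130 = 3120.00, centroid at (12.00, 65.00).
horizontal leg: A = 140 × 20 = 2800.00, centroid at (94.00, 10.00).
gusset: A = ½·56·72 = 2016.00, centroid at (42.67, 44.00).
ΣA = 7936.00 mm², ΣAx_c = 386656.00 mm³, ΣAy_c = 319504.00 mm³.
x_c = 386656.00/7936.00 = 48.72 mm; y_c = 319504.00/7936.00 = 40.26 mm.

x_c = 48.72 mm, y_c = 40.26 mm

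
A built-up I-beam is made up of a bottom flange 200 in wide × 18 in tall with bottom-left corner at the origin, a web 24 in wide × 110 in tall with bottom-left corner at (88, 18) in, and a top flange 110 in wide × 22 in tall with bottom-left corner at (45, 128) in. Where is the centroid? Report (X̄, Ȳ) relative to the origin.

X̄ = 100.00 in, Ȳ = 64.84 in

bottom flange: A = 200 × 18 = 3600.00, centroid at (100.00, 9.00).
web: A = 24 × 110 = 2640.00, centroid at (100.00, 73.00).
top flange: A = 110 × 22 = 2420.00, centroid at (100.00, 139.00).
ΣA = 8660.00 in², ΣAX̄ = 866000.00 in³, ΣAȲ = 561500.00 in³.
X̄ = 866000.00/8660.00 = 100.00 in; Ȳ = 561500.00/8660.00 = 64.84 in.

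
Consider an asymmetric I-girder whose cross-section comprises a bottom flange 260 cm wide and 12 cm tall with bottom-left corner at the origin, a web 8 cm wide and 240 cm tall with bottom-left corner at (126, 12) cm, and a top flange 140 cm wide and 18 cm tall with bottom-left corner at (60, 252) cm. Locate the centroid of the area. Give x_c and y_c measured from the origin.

bottom flange: A = 260 × 12 = 3120.00, centroid at (130.00, 6.00).
web: A = 8 × 240 = 1920.00, centroid at (130.00, 132.00).
top flange: A = 140 × 18 = 2520.00, centroid at (130.00, 261.00).
ΣA = 7560.00 cm²
ΣAx_c = (3120.00)(130.00) + (1920.00)(130.00) + (2520.00)(130.00) = 982800.00 cm³
ΣAy_c = (3120.00)(6.00) + (1920.00)(132.00) + (2520.00)(261.00) = 929880.00 cm³
x_c = 982800.00 / 7560.00 = 130.00 cm
y_c = 929880.00 / 7560.00 = 123.00 cm

x_c = 130.00 cm, y_c = 123.00 cm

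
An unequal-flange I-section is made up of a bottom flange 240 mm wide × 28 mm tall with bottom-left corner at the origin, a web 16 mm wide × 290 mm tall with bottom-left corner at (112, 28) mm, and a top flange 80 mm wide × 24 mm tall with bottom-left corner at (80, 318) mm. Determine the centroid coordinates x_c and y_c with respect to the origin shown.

x_c = 120.00 mm, y_c = 115.24 mm

bottom flange: A = 240 × 28 = 6720.00, centroid at (120.00, 14.00).
web: A = 16 × 290 = 4640.00, centroid at (120.00, 173.00).
top flange: A = 80 × 24 = 1920.00, centroid at (120.00, 330.00).
ΣA = 13280.00 mm², ΣAx_c = 1593600.00 mm³, ΣAy_c = 1530400.00 mm³.
x_c = 1593600.00/13280.00 = 120.00 mm; y_c = 1530400.00/13280.00 = 115.24 mm.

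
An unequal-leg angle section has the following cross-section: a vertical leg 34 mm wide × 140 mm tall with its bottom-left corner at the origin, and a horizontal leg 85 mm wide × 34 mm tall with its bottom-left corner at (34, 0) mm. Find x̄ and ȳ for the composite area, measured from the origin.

x̄ = 39.48 mm, ȳ = 49.98 mm

vertical leg: A = 34 × 140 = 4760.00, centroid at (17.00, 70.00).
horizontal leg: A = 85 × 34 = 2890.00, centroid at (76.50, 17.00).
ΣA = 7650.00 mm²
ΣAx̄ = (4760.00)(17.00) + (2890.00)(76.50) = 302005.00 mm³
ΣAȳ = (4760.00)(70.00) + (2890.00)(17.00) = 382330.00 mm³
x̄ = 302005.00 / 7650.00 = 39.48 mm
ȳ = 382330.00 / 7650.00 = 49.98 mm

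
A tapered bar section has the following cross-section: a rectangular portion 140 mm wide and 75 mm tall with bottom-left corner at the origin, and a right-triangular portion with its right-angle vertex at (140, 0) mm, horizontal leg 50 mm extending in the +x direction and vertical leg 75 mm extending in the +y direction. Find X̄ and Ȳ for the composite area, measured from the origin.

Part | A | x̄ᵢ | ȳᵢ | A·x̄ᵢ | A·ȳᵢ
rectangular portion | 10500.00 | 70.00 | 37.50 | 735000.00 | 393750.00
triangular portion | 1875.00 | 156.67 | 25.00 | 293750.00 | 46875.00
Σ | 12375.00 |  |  | 1028750.00 | 440625.00
X̄ = 1028750.00 / 12375.00 = 83.13 mm
Ȳ = 440625.00 / 12375.00 = 35.61 mm

X̄ = 83.13 mm, Ȳ = 35.61 mm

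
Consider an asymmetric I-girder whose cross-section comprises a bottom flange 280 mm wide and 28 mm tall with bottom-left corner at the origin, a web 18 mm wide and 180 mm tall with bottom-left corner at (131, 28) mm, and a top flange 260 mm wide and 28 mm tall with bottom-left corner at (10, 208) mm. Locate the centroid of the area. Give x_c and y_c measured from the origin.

x_c = 140.00 mm, y_c = 114.83 mm

Part | A | x̄ᵢ | ȳᵢ | A·x̄ᵢ | A·ȳᵢ
bottom flange | 7840.00 | 140.00 | 14.00 | 1097600.00 | 109760.00
web | 3240.00 | 140.00 | 118.00 | 453600.00 | 382320.00
top flange | 7280.00 | 140.00 | 222.00 | 1019200.00 | 1616160.00
Σ | 18360.00 |  |  | 2570400.00 | 2108240.00
x_c = 2570400.00 / 18360.00 = 140.00 mm
y_c = 2108240.00 / 18360.00 = 114.83 mm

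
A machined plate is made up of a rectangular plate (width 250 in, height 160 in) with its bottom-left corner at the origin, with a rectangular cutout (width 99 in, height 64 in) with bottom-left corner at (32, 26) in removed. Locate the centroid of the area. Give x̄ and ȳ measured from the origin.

x̄ = 133.19 in, ȳ = 84.14 in

plate: A = 250 × 160 = 40000.00, centroid at (125.00, 80.00).
hole: A = −(99 × 64) = -6336.00, centroid at (81.50, 58.00).
ΣA = 33664.00 in², ΣAx̄ = 4483616.00 in³, ΣAȳ = 2832512.00 in³.
x̄ = 4483616.00/33664.00 = 133.19 in; ȳ = 2832512.00/33664.00 = 84.14 in.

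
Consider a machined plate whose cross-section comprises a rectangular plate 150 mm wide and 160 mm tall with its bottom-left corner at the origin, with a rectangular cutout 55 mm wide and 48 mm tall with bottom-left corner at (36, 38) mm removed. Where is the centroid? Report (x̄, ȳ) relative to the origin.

x̄ = 76.42 mm, ȳ = 82.22 mm

plate: A = 150 × 160 = 24000.00, centroid at (75.00, 80.00).
hole: A = −(55 × 48) = -2640.00, centroid at (63.50, 62.00).
ΣA = 21360.00 mm², ΣAx̄ = 1632360.00 mm³, ΣAȳ = 1756320.00 mm³.
x̄ = 1632360.00/21360.00 = 76.42 mm; ȳ = 1756320.00/21360.00 = 82.22 mm.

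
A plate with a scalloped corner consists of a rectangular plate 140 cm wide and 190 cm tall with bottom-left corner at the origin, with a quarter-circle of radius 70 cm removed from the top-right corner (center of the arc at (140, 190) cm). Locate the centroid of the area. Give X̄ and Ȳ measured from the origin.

Part | A | x̄ᵢ | ȳᵢ | A·x̄ᵢ | A·ȳᵢ
plate | 26600.00 | 70.00 | 95.00 | 1862000.00 | 2527000.00
removed quarter-circle | -3848.45 | 110.29 | 160.29 | -424449.81 | -616872.36
Σ | 22751.55 |  |  | 1437550.19 | 1910127.64
X̄ = 1437550.19 / 22751.55 = 63.18 cm
Ȳ = 1910127.64 / 22751.55 = 83.96 cm

X̄ = 63.18 cm, Ȳ = 83.96 cm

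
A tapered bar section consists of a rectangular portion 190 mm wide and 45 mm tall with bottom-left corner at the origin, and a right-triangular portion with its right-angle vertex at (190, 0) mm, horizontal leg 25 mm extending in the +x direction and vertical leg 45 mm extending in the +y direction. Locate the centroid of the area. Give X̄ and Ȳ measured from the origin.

rectangular portion: A = 190 × 45 = 8550.00, centroid at (95.00, 22.50).
triangular portion: A = ½·25·45 = 562.50, centroid at (198.33, 15.00).
ΣA = 9112.50 mm², ΣAX̄ = 923812.50 mm³, ΣAȲ = 200812.50 mm³.
X̄ = 923812.50/9112.50 = 101.38 mm; Ȳ = 200812.50/9112.50 = 22.04 mm.

X̄ = 101.38 mm, Ȳ = 22.04 mm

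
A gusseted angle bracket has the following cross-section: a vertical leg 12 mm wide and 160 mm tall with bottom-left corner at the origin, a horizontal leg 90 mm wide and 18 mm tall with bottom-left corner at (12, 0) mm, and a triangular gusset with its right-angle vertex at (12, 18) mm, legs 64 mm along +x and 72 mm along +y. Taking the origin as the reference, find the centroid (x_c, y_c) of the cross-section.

Part | A | x̄ᵢ | ȳᵢ | A·x̄ᵢ | A·ȳᵢ
vertical leg | 1920.00 | 6.00 | 80.00 | 11520.00 | 153600.00
horizontal leg | 1620.00 | 57.00 | 9.00 | 92340.00 | 14580.00
gusset | 2304.00 | 33.33 | 42.00 | 76800.00 | 96768.00
Σ | 5844.00 |  |  | 180660.00 | 264948.00
x_c = 180660.00 / 5844.00 = 30.91 mm
y_c = 264948.00 / 5844.00 = 45.34 mm

x_c = 30.91 mm, y_c = 45.34 mm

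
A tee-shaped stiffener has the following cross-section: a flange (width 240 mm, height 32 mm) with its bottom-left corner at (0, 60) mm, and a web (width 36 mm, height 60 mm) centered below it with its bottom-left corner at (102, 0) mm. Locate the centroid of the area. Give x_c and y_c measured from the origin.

web: A = 36 × 60 = 2160.00, centroid at (120.00, 30.00).
flange: A = 240 × 32 = 7680.00, centroid at (120.00, 76.00).
ΣA = 9840.00 mm²
ΣAx_c = (2160.00)(120.00) + (7680.00)(120.00) = 1180800.00 mm³
ΣAy_c = (2160.00)(30.00) + (7680.00)(76.00) = 648480.00 mm³
x_c = 1180800.00 / 9840.00 = 120.00 mm
y_c = 648480.00 / 9840.00 = 65.90 mm

x_c = 120.00 mm, y_c = 65.90 mm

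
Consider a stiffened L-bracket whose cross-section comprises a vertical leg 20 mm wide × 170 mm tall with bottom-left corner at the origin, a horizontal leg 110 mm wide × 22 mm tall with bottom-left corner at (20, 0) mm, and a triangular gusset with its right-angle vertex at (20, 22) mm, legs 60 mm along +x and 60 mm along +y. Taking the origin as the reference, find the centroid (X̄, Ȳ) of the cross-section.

vertical leg: A = 20 × 170 = 3400.00, centroid at (10.00, 85.00).
horizontal leg: A = 110 × 22 = 2420.00, centroid at (75.00, 11.00).
gusset: A = ½·60·60 = 1800.00, centroid at (40.00, 42.00).
ΣA = 7620.00 mm², ΣAX̄ = 287500.00 mm³, ΣAȲ = 391220.00 mm³.
X̄ = 287500.00/7620.00 = 37.73 mm; Ȳ = 391220.00/7620.00 = 51.34 mm.

X̄ = 37.73 mm, Ȳ = 51.34 mm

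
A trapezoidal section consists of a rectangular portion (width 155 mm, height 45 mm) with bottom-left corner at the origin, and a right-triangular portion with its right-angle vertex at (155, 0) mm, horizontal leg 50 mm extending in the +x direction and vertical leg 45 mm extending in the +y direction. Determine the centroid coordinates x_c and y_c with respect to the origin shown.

Part | A | x̄ᵢ | ȳᵢ | A·x̄ᵢ | A·ȳᵢ
rectangular portion | 6975.00 | 77.50 | 22.50 | 540562.50 | 156937.50
triangular portion | 1125.00 | 171.67 | 15.00 | 193125.00 | 16875.00
Σ | 8100.00 |  |  | 733687.50 | 173812.50
x_c = 733687.50 / 8100.00 = 90.58 mm
y_c = 173812.50 / 8100.00 = 21.46 mm

x_c = 90.58 mm, y_c = 21.46 mm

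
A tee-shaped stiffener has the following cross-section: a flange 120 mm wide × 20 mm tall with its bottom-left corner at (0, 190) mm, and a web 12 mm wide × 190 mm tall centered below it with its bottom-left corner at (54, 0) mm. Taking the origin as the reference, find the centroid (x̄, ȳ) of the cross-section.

x̄ = 60.00 mm, ȳ = 148.85 mm

web: A = 12 × 190 = 2280.00, centroid at (60.00, 95.00).
flange: A = 120 × 20 = 2400.00, centroid at (60.00, 200.00).
ΣA = 4680.00 mm², ΣAx̄ = 280800.00 mm³, ΣAȳ = 696600.00 mm³.
x̄ = 280800.00/4680.00 = 60.00 mm; ȳ = 696600.00/4680.00 = 148.85 mm.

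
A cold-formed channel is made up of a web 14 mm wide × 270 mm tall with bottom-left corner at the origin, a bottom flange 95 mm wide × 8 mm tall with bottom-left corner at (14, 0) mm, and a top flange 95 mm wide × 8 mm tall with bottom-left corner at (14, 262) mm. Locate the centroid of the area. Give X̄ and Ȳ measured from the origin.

web: A = 14 × 270 = 3780.00, centroid at (7.00, 135.00).
bottom flange: A = 95 × 8 = 760.00, centroid at (61.50, 4.00).
top flange: A = 95 × 8 = 760.00, centroid at (61.50, 266.00).
ΣA = 5300.00 mm²
ΣAX̄ = (3780.00)(7.00) + (760.00)(61.50) + (760.00)(61.50) = 119940.00 mm³
ΣAȲ = (3780.00)(135.00) + (760.00)(4.00) + (760.00)(266.00) = 715500.00 mm³
X̄ = 119940.00 / 5300.00 = 22.63 mm
Ȳ = 715500.00 / 5300.00 = 135.00 mm

X̄ = 22.63 mm, Ȳ = 135.00 mm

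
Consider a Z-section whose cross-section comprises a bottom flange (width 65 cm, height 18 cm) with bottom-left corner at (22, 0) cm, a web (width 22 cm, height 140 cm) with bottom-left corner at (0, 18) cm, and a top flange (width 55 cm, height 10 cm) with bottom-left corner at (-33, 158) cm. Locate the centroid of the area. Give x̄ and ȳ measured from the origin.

x̄ = 19.71 cm, ȳ = 77.34 cm

Part | A | x̄ᵢ | ȳᵢ | A·x̄ᵢ | A·ȳᵢ
bottom flange | 1170.00 | 54.50 | 9.00 | 63765.00 | 10530.00
web | 3080.00 | 11.00 | 88.00 | 33880.00 | 271040.00
top flange | 550.00 | -5.50 | 163.00 | -3025.00 | 89650.00
Σ | 4800.00 |  |  | 94620.00 | 371220.00
x̄ = 94620.00 / 4800.00 = 19.71 cm
ȳ = 371220.00 / 4800.00 = 77.34 cm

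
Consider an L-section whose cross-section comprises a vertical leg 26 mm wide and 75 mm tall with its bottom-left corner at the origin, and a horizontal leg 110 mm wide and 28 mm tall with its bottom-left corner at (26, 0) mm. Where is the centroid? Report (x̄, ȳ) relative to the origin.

x̄ = 54.64 mm, ȳ = 23.11 mm

Part | A | x̄ᵢ | ȳᵢ | A·x̄ᵢ | A·ȳᵢ
vertical leg | 1950.00 | 13.00 | 37.50 | 25350.00 | 73125.00
horizontal leg | 3080.00 | 81.00 | 14.00 | 249480.00 | 43120.00
Σ | 5030.00 |  |  | 274830.00 | 116245.00
x̄ = 274830.00 / 5030.00 = 54.64 mm
ȳ = 116245.00 / 5030.00 = 23.11 mm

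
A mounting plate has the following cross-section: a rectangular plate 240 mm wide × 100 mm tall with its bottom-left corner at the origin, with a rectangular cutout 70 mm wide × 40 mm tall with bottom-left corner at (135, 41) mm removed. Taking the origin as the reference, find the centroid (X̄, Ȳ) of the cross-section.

X̄ = 113.40 mm, Ȳ = 48.55 mm

Part | A | x̄ᵢ | ȳᵢ | A·x̄ᵢ | A·ȳᵢ
plate | 24000.00 | 120.00 | 50.00 | 2880000.00 | 1200000.00
hole | -2800.00 | 170.00 | 61.00 | -476000.00 | -170800.00
Σ | 21200.00 |  |  | 2404000.00 | 1029200.00
X̄ = 2404000.00 / 21200.00 = 113.40 mm
Ȳ = 1029200.00 / 21200.00 = 48.55 mm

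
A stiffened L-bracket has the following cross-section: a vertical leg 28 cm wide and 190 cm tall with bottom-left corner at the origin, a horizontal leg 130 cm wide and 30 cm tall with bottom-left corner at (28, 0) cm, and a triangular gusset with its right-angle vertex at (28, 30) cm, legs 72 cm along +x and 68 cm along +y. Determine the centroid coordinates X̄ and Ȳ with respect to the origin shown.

X̄ = 48.38 cm, Ȳ = 59.38 cm

vertical leg: A = 28 × 190 = 5320.00, centroid at (14.00, 95.00).
horizontal leg: A = 130 × 30 = 3900.00, centroid at (93.00, 15.00).
gusset: A = ½·72·68 = 2448.00, centroid at (52.00, 52.67).
ΣA = 11668.00 cm²
ΣAX̄ = (5320.00)(14.00) + (3900.00)(93.00) + (2448.00)(52.00) = 564476.00 cm³
ΣAȲ = (5320.00)(95.00) + (3900.00)(15.00) + (2448.00)(52.67) = 692828.00 cm³
X̄ = 564476.00 / 11668.00 = 48.38 cm
Ȳ = 692828.00 / 11668.00 = 59.38 cm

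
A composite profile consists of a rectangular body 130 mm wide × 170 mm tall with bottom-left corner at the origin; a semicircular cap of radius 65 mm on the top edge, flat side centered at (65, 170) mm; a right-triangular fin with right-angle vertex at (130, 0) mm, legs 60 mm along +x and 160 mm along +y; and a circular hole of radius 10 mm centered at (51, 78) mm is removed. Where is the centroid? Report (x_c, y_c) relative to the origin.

rectangular body: A = 130 × 170 = 22100.00, centroid at (65.00, 85.00).
semicircular top: A = ½π·65² = 6636.61, centroid at (65.00, 197.59).
triangular fin: A = ½·60·160 = 4800.00, centroid at (150.00, 53.33).
hole: A = −π·10² = -314.16, centroid at (51.00, 78.00).
ΣA = 33222.46 mm²
ΣAx_c = (22100.00)(65.00) + (6636.61)(65.00) + (4800.00)(150.00) + (-314.16)(51.00) = 2571857.82 mm³
ΣAy_c = (22100.00)(85.00) + (6636.61)(197.59) + (4800.00)(53.33) + (-314.16)(78.00) = 3421303.37 mm³
x_c = 2571857.82 / 33222.46 = 77.41 mm
y_c = 3421303.37 / 33222.46 = 102.98 mm

x_c = 77.41 mm, y_c = 102.98 mm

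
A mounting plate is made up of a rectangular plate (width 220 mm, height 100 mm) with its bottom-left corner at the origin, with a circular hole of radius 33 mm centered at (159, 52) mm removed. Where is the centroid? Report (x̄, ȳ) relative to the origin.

plate: A = 220 × 100 = 22000.00, centroid at (110.00, 50.00).
hole: A = −π·33² = -3421.19, centroid at (159.00, 52.00).
ΣA = 18578.81 mm²
ΣAx̄ = (22000.00)(110.00) + (-3421.19)(159.00) = 1876030.09 mm³
ΣAȳ = (22000.00)(50.00) + (-3421.19)(52.00) = 922097.89 mm³
x̄ = 1876030.09 / 18578.81 = 100.98 mm
ȳ = 922097.89 / 18578.81 = 49.63 mm

x̄ = 100.98 mm, ȳ = 49.63 mm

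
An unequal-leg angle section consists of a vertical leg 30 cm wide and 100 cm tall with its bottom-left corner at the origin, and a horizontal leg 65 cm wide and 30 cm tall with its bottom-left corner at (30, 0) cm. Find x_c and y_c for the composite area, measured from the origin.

vertical leg: A = 30 × 100 = 3000.00, centroid at (15.00, 50.00).
horizontal leg: A = 65 × 30 = 1950.00, centroid at (62.50, 15.00).
ΣA = 4950.00 cm²
ΣAx_c = (3000.00)(15.00) + (1950.00)(62.50) = 166875.00 cm³
ΣAy_c = (3000.00)(50.00) + (1950.00)(15.00) = 179250.00 cm³
x_c = 166875.00 / 4950.00 = 33.71 cm
y_c = 179250.00 / 4950.00 = 36.21 cm

x_c = 33.71 cm, y_c = 36.21 cm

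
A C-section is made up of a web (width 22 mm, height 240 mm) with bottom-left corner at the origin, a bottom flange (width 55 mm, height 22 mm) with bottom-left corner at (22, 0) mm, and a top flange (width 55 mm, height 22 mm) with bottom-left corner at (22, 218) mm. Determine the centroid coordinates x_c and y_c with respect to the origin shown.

web: A = 22 × 240 = 5280.00, centroid at (11.00, 120.00).
bottom flange: A = 55 × 22 = 1210.00, centroid at (49.50, 11.00).
top flange: A = 55 × 22 = 1210.00, centroid at (49.50, 229.00).
ΣA = 7700.00 mm²
ΣAx_c = (5280.00)(11.00) + (1210.00)(49.50) + (1210.00)(49.50) = 177870.00 mm³
ΣAy_c = (5280.00)(120.00) + (1210.00)(11.00) + (1210.00)(229.00) = 924000.00 mm³
x_c = 177870.00 / 7700.00 = 23.10 mm
y_c = 924000.00 / 7700.00 = 120.00 mm

x_c = 23.10 mm, y_c = 120.00 mm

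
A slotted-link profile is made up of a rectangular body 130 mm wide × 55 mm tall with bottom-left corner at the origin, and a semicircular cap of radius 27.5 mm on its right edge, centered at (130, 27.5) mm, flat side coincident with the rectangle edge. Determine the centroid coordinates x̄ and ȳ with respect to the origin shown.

x̄ = 75.92 mm, ȳ = 27.50 mm

rectangular body: A = 130 × 55 = 7150.00, centroid at (65.00, 27.50).
semicircular end: A = ½π·27.5² = 1187.91, centroid at (141.67, 27.50).
ΣA = 8337.91 mm²
ΣAx̄ = (7150.00)(65.00) + (1187.91)(141.67) = 633043.50 mm³
ΣAȳ = (7150.00)(27.50) + (1187.91)(27.50) = 229292.65 mm³
x̄ = 633043.50 / 8337.91 = 75.92 mm
ȳ = 229292.65 / 8337.91 = 27.50 mm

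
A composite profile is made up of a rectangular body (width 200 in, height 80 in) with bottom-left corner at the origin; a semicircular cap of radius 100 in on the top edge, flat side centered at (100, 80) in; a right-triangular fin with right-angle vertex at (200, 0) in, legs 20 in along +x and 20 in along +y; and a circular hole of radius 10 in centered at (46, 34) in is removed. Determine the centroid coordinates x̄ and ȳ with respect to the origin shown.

Part | A | x̄ᵢ | ȳᵢ | A·x̄ᵢ | A·ȳᵢ
rectangular body | 16000.00 | 100.00 | 40.00 | 1600000.00 | 640000.00
semicircular top | 15707.96 | 100.00 | 122.44 | 1570796.33 | 1923303.73
triangular fin | 200.00 | 206.67 | 6.67 | 41333.33 | 1333.33
hole | -314.16 | 46.00 | 34.00 | -14451.33 | -10681.42
Σ | 31593.80 |  |  | 3197678.33 | 2553955.65
x̄ = 3197678.33 / 31593.80 = 101.21 in
ȳ = 2553955.65 / 31593.80 = 80.84 in

x̄ = 101.21 in, ȳ = 80.84 in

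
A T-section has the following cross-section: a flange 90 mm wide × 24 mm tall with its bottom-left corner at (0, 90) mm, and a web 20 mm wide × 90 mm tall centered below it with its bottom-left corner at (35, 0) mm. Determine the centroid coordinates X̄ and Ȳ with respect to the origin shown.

web: A = 20 × 90 = 1800.00, centroid at (45.00, 45.00).
flange: A = 90 × 24 = 2160.00, centroid at (45.00, 102.00).
ΣA = 3960.00 mm²
ΣAX̄ = (1800.00)(45.00) + (2160.00)(45.00) = 178200.00 mm³
ΣAȲ = (1800.00)(45.00) + (2160.00)(102.00) = 301320.00 mm³
X̄ = 178200.00 / 3960.00 = 45.00 mm
Ȳ = 301320.00 / 3960.00 = 76.09 mm

X̄ = 45.00 mm, Ȳ = 76.09 mm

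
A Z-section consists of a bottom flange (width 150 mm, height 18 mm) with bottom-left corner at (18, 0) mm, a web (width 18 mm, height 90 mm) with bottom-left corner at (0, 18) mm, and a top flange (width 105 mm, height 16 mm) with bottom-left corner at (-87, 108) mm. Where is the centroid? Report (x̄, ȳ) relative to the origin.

x̄ = 34.62 mm, ȳ = 53.54 mm

bottom flange: A = 150 × 18 = 2700.00, centroid at (93.00, 9.00).
web: A = 18 × 90 = 1620.00, centroid at (9.00, 63.00).
top flange: A = 105 × 16 = 1680.00, centroid at (-34.50, 116.00).
ΣA = 6000.00 mm²
ΣAx̄ = (2700.00)(93.00) + (1620.00)(9.00) + (1680.00)(-34.50) = 207720.00 mm³
ΣAȳ = (2700.00)(9.00) + (1620.00)(63.00) + (1680.00)(116.00) = 321240.00 mm³
x̄ = 207720.00 / 6000.00 = 34.62 mm
ȳ = 321240.00 / 6000.00 = 53.54 mm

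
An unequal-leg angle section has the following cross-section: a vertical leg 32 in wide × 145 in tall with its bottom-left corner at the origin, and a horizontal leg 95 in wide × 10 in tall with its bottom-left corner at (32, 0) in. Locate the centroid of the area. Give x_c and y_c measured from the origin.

Part | A | x̄ᵢ | ȳᵢ | A·x̄ᵢ | A·ȳᵢ
vertical leg | 4640.00 | 16.00 | 72.50 | 74240.00 | 336400.00
horizontal leg | 950.00 | 79.50 | 5.00 | 75525.00 | 4750.00
Σ | 5590.00 |  |  | 149765.00 | 341150.00
x_c = 149765.00 / 5590.00 = 26.79 in
y_c = 341150.00 / 5590.00 = 61.03 in

x_c = 26.79 in, y_c = 61.03 in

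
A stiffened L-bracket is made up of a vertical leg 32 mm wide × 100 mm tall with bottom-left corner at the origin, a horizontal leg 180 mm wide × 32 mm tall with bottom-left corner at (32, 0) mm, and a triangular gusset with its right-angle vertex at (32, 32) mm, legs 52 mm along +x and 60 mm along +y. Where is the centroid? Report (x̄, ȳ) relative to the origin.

x̄ = 78.98 mm, ȳ = 31.68 mm

vertical leg: A = 32 × 100 = 3200.00, centroid at (16.00, 50.00).
horizontal leg: A = 180 × 32 = 5760.00, centroid at (122.00, 16.00).
gusset: A = ½·52·60 = 1560.00, centroid at (49.33, 52.00).
ΣA = 10520.00 mm², ΣAx̄ = 830880.00 mm³, ΣAȳ = 333280.00 mm³.
x̄ = 830880.00/10520.00 = 78.98 mm; ȳ = 333280.00/10520.00 = 31.68 mm.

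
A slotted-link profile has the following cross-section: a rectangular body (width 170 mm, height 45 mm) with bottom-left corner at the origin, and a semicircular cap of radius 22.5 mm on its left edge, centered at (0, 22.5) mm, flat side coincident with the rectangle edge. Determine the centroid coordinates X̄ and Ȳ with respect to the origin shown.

X̄ = 76.10 mm, Ȳ = 22.50 mm

rectangular body: A = 170 × 45 = 7650.00, centroid at (85.00, 22.50).
semicircular end: A = ½π·22.5² = 795.22, centroid at (-9.55, 22.50).
ΣA = 8445.22 mm², ΣAX̄ = 642656.25 mm³, ΣAȲ = 190017.35 mm³.
X̄ = 642656.25/8445.22 = 76.10 mm; Ȳ = 190017.35/8445.22 = 22.50 mm.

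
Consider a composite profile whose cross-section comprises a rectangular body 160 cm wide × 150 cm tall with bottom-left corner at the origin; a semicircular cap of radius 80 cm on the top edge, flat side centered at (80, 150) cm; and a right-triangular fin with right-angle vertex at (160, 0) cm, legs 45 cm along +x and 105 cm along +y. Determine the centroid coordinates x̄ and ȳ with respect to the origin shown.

Part | A | x̄ᵢ | ȳᵢ | A·x̄ᵢ | A·ȳᵢ
rectangular body | 24000.00 | 80.00 | 75.00 | 1920000.00 | 1800000.00
semicircular top | 10053.10 | 80.00 | 183.95 | 804247.72 | 1849297.81
triangular fin | 2362.50 | 175.00 | 35.00 | 413437.50 | 82687.50
Σ | 36415.60 |  |  | 3137685.22 | 3731985.31
x̄ = 3137685.22 / 36415.60 = 86.16 cm
ȳ = 3731985.31 / 36415.60 = 102.48 cm

x̄ = 86.16 cm, ȳ = 102.48 cm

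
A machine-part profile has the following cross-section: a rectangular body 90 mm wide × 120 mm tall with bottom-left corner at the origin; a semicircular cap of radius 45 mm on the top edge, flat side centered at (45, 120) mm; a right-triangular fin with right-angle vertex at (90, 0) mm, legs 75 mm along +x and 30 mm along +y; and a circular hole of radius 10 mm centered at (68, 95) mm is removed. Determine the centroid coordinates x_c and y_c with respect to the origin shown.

rectangular body: A = 90 × 120 = 10800.00, centroid at (45.00, 60.00).
semicircular top: A = ½π·45² = 3180.86, centroid at (45.00, 139.10).
triangular fin: A = ½·75·30 = 1125.00, centroid at (115.00, 10.00).
hole: A = −π·10² = -314.16, centroid at (68.00, 95.00).
ΣA = 14791.70 mm², ΣAx_c = 737150.99 mm³, ΣAy_c = 1071858.38 mm³.
x_c = 737150.99/14791.70 = 49.84 mm; y_c = 1071858.38/14791.70 = 72.46 mm.

x_c = 49.84 mm, y_c = 72.46 mm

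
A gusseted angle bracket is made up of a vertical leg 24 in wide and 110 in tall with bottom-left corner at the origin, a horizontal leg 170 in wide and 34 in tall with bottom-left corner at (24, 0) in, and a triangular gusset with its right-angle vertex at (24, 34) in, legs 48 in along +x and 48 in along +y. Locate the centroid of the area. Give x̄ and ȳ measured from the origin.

Part | A | x̄ᵢ | ȳᵢ | A·x̄ᵢ | A·ȳᵢ
vertical leg | 2640.00 | 12.00 | 55.00 | 31680.00 | 145200.00
horizontal leg | 5780.00 | 109.00 | 17.00 | 630020.00 | 98260.00
gusset | 1152.00 | 40.00 | 50.00 | 46080.00 | 57600.00
Σ | 9572.00 |  |  | 707780.00 | 301060.00
x̄ = 707780.00 / 9572.00 = 73.94 in
ȳ = 301060.00 / 9572.00 = 31.45 in

x̄ = 73.94 in, ȳ = 31.45 in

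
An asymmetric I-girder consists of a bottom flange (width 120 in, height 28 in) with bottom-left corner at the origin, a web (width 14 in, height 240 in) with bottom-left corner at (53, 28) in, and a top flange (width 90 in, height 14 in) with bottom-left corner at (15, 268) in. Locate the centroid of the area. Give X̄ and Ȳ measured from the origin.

bottom flange: A = 120 × 28 = 3360.00, centroid at (60.00, 14.00).
web: A = 14 × 240 = 3360.00, centroid at (60.00, 148.00).
top flange: A = 90 × 14 = 1260.00, centroid at (60.00, 275.00).
ΣA = 7980.00 in²
ΣAX̄ = (3360.00)(60.00) + (3360.00)(60.00) + (1260.00)(60.00) = 478800.00 in³
ΣAȲ = (3360.00)(14.00) + (3360.00)(148.00) + (1260.00)(275.00) = 890820.00 in³
X̄ = 478800.00 / 7980.00 = 60.00 in
Ȳ = 890820.00 / 7980.00 = 111.63 in

X̄ = 60.00 in, Ȳ = 111.63 in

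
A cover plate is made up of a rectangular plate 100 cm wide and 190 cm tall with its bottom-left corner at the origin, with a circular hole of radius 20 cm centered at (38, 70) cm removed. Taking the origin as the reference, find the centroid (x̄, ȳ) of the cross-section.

Part | A | x̄ᵢ | ȳᵢ | A·x̄ᵢ | A·ȳᵢ
plate | 19000.00 | 50.00 | 95.00 | 950000.00 | 1805000.00
hole | -1256.64 | 38.00 | 70.00 | -47752.21 | -87964.59
Σ | 17743.36 |  |  | 902247.79 | 1717035.41
x̄ = 902247.79 / 17743.36 = 50.85 cm
ȳ = 1717035.41 / 17743.36 = 96.77 cm

x̄ = 50.85 cm, ȳ = 96.77 cm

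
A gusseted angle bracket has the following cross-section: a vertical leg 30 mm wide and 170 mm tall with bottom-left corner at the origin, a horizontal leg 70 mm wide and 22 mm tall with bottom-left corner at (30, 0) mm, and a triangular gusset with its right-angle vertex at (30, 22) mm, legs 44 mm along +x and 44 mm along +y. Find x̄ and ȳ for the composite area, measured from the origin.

x̄ = 28.90 mm, ȳ = 63.87 mm

Part | A | x̄ᵢ | ȳᵢ | A·x̄ᵢ | A·ȳᵢ
vertical leg | 5100.00 | 15.00 | 85.00 | 76500.00 | 433500.00
horizontal leg | 1540.00 | 65.00 | 11.00 | 100100.00 | 16940.00
gusset | 968.00 | 44.67 | 36.67 | 43237.33 | 35493.33
Σ | 7608.00 |  |  | 219837.33 | 485933.33
x̄ = 219837.33 / 7608.00 = 28.90 mm
ȳ = 485933.33 / 7608.00 = 63.87 mm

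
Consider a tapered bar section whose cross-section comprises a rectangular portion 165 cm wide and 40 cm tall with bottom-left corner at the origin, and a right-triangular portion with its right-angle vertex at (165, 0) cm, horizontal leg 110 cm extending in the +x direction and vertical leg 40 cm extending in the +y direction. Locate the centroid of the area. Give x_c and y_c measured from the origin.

Part | A | x̄ᵢ | ȳᵢ | A·x̄ᵢ | A·ȳᵢ
rectangular portion | 6600.00 | 82.50 | 20.00 | 544500.00 | 132000.00
triangular portion | 2200.00 | 201.67 | 13.33 | 443666.67 | 29333.33
Σ | 8800.00 |  |  | 988166.67 | 161333.33
x_c = 988166.67 / 8800.00 = 112.29 cm
y_c = 161333.33 / 8800.00 = 18.33 cm

x_c = 112.29 cm, y_c = 18.33 cm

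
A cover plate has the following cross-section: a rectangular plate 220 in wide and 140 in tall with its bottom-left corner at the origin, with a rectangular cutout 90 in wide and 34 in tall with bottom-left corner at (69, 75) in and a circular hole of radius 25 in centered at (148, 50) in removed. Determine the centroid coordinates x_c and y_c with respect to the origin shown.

x_c = 106.63 in, y_c = 68.91 in

plate: A = 220 × 140 = 30800.00, centroid at (110.00, 70.00).
hole 1: A = −(90 × 34) = -3060.00, centroid at (114.00, 92.00).
hole 2: A = −π·25² = -1963.50, centroid at (148.00, 50.00).
ΣA = 25776.50 in², ΣAx_c = 2748562.68 in³, ΣAy_c = 1776305.23 in³.
x_c = 2748562.68/25776.50 = 106.63 in; y_c = 1776305.23/25776.50 = 68.91 in.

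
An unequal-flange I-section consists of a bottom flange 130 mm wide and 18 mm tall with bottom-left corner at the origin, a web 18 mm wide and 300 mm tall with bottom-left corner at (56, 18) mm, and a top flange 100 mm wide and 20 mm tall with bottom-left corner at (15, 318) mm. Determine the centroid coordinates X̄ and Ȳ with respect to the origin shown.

X̄ = 65.00 mm, Ȳ = 162.66 mm

bottom flange: A = 130 × 18 = 2340.00, centroid at (65.00, 9.00).
web: A = 18 × 300 = 5400.00, centroid at (65.00, 168.00).
top flange: A = 100 × 20 = 2000.00, centroid at (65.00, 328.00).
ΣA = 9740.00 mm²
ΣAX̄ = (2340.00)(65.00) + (5400.00)(65.00) + (2000.00)(65.00) = 633100.00 mm³
ΣAȲ = (2340.00)(9.00) + (5400.00)(168.00) + (2000.00)(328.00) = 1584260.00 mm³
X̄ = 633100.00 / 9740.00 = 65.00 mm
Ȳ = 1584260.00 / 9740.00 = 162.66 mm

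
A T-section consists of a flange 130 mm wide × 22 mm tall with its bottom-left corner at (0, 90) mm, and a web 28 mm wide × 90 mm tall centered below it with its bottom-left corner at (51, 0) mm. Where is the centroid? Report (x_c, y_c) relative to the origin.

x_c = 65.00 mm, y_c = 74.77 mm

Part | A | x̄ᵢ | ȳᵢ | A·x̄ᵢ | A·ȳᵢ
web | 2520.00 | 65.00 | 45.00 | 163800.00 | 113400.00
flange | 2860.00 | 65.00 | 101.00 | 185900.00 | 288860.00
Σ | 5380.00 |  |  | 349700.00 | 402260.00
x_c = 349700.00 / 5380.00 = 65.00 mm
y_c = 402260.00 / 5380.00 = 74.77 mm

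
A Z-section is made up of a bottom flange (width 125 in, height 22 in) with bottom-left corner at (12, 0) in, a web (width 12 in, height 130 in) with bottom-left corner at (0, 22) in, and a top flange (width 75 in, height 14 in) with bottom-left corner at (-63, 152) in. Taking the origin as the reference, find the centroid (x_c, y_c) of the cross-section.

x_c = 34.97 in, y_c = 62.11 in

Part | A | x̄ᵢ | ȳᵢ | A·x̄ᵢ | A·ȳᵢ
bottom flange | 2750.00 | 74.50 | 11.00 | 204875.00 | 30250.00
web | 1560.00 | 6.00 | 87.00 | 9360.00 | 135720.00
top flange | 1050.00 | -25.50 | 159.00 | -26775.00 | 166950.00
Σ | 5360.00 |  |  | 187460.00 | 332920.00
x_c = 187460.00 / 5360.00 = 34.97 in
y_c = 332920.00 / 5360.00 = 62.11 in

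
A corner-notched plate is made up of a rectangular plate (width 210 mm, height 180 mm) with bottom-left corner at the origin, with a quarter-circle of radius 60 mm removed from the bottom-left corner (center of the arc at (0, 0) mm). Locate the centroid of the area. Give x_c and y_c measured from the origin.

x_c = 111.43 mm, y_c = 95.22 mm

plate: A = 210 × 180 = 37800.00, centroid at (105.00, 90.00).
removed quarter-circle: A = −¼π·60² = -2827.43, centroid at (25.46, 25.46).
ΣA = 34972.57 mm², ΣAx_c = 3897000.00 mm³, ΣAy_c = 3330000.00 mm³.
x_c = 3897000.00/34972.57 = 111.43 mm; y_c = 3330000.00/34972.57 = 95.22 mm.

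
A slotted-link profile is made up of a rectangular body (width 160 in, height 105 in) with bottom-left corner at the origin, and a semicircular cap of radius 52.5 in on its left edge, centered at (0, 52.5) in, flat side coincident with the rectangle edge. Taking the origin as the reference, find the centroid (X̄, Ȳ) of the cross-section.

Part | A | x̄ᵢ | ȳᵢ | A·x̄ᵢ | A·ȳᵢ
rectangular body | 16800.00 | 80.00 | 52.50 | 1344000.00 | 882000.00
semicircular end | 4329.51 | -22.28 | 52.50 | -96468.75 | 227299.14
Σ | 21129.51 |  |  | 1247531.25 | 1109299.14
X̄ = 1247531.25 / 21129.51 = 59.04 in
Ȳ = 1109299.14 / 21129.51 = 52.50 in

X̄ = 59.04 in, Ȳ = 52.50 in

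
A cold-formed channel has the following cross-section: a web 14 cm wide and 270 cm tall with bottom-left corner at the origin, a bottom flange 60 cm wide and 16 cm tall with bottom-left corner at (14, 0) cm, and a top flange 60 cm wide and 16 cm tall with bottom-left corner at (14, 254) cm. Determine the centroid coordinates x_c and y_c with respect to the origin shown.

x_c = 19.46 cm, y_c = 135.00 cm

web: A = 14 × 270 = 3780.00, centroid at (7.00, 135.00).
bottom flange: A = 60 × 16 = 960.00, centroid at (44.00, 8.00).
top flange: A = 60 × 16 = 960.00, centroid at (44.00, 262.00).
ΣA = 5700.00 cm²
ΣAx_c = (3780.00)(7.00) + (960.00)(44.00) + (960.00)(44.00) = 110940.00 cm³
ΣAy_c = (3780.00)(135.00) + (960.00)(8.00) + (960.00)(262.00) = 769500.00 cm³
x_c = 110940.00 / 5700.00 = 19.46 cm
y_c = 769500.00 / 5700.00 = 135.00 cm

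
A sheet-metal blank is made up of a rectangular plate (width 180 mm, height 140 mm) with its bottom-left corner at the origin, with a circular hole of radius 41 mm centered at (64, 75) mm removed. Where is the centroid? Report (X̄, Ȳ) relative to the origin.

X̄ = 96.89 mm, Ȳ = 68.67 mm

plate: A = 180 × 140 = 25200.00, centroid at (90.00, 70.00).
hole: A = −π·41² = -5281.02, centroid at (64.00, 75.00).
ΣA = 19918.98 mm², ΣAX̄ = 1930014.90 mm³, ΣAȲ = 1367923.71 mm³.
X̄ = 1930014.90/19918.98 = 96.89 mm; Ȳ = 1367923.71/19918.98 = 68.67 mm.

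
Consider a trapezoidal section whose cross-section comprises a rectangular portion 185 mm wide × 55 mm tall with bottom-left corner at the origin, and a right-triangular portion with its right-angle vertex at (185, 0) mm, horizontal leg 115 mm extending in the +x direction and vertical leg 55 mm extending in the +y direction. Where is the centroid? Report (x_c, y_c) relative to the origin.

Part | A | x̄ᵢ | ȳᵢ | A·x̄ᵢ | A·ȳᵢ
rectangular portion | 10175.00 | 92.50 | 27.50 | 941187.50 | 279812.50
triangular portion | 3162.50 | 223.33 | 18.33 | 706291.67 | 57979.17
Σ | 13337.50 |  |  | 1647479.17 | 337791.67
x_c = 1647479.17 / 13337.50 = 123.52 mm
y_c = 337791.67 / 13337.50 = 25.33 mm

x_c = 123.52 mm, y_c = 25.33 mm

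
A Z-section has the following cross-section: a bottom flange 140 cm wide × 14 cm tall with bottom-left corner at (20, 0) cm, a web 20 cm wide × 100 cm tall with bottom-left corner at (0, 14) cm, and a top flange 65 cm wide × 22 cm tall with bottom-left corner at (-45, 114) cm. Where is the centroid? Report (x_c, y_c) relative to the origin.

x_c = 33.12 cm, y_c = 59.46 cm

bottom flange: A = 140 × 14 = 1960.00, centroid at (90.00, 7.00).
web: A = 20 × 100 = 2000.00, centroid at (10.00, 64.00).
top flange: A = 65 × 22 = 1430.00, centroid at (-12.50, 125.00).
ΣA = 5390.00 cm²
ΣAx_c = (1960.00)(90.00) + (2000.00)(10.00) + (1430.00)(-12.50) = 178525.00 cm³
ΣAy_c = (1960.00)(7.00) + (2000.00)(64.00) + (1430.00)(125.00) = 320470.00 cm³
x_c = 178525.00 / 5390.00 = 33.12 cm
y_c = 320470.00 / 5390.00 = 59.46 cm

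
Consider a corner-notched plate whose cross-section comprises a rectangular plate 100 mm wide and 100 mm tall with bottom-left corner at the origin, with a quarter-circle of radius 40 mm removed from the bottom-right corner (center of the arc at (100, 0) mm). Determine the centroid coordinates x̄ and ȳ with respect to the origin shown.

plate: A = 100 × 100 = 10000.00, centroid at (50.00, 50.00).
removed quarter-circle: A = −¼π·40² = -1256.64, centroid at (83.02, 16.98).
ΣA = 8743.36 mm², ΣAx̄ = 395669.63 mm³, ΣAȳ = 478666.67 mm³.
x̄ = 395669.63/8743.36 = 45.25 mm; ȳ = 478666.67/8743.36 = 54.75 mm.

x̄ = 45.25 mm, ȳ = 54.75 mm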